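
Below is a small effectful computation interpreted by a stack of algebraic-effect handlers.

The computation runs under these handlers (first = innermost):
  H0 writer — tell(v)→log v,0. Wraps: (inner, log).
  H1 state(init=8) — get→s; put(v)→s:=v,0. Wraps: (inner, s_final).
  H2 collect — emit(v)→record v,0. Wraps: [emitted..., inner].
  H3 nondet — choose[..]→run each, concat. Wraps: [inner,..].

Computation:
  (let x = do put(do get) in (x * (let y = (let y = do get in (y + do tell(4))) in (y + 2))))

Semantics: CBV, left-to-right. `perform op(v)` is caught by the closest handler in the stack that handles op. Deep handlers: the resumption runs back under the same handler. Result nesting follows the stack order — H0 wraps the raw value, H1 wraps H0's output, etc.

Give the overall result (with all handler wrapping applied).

Answer: [[((0, (4)), 8)]]

Step-by-step:
get @ H1 ⇒ 8
put(8) @ H1 ⇒ s:=8
get @ H1 ⇒ 8
tell(4) @ H0 ⇒ log+=4
H0 returns (0, (4))
H1 returns ((0, (4)), 8)
H2 returns [((0, (4)), 8)]
H3 returns [[((0, (4)), 8)]]
= [[((0, (4)), 8)]]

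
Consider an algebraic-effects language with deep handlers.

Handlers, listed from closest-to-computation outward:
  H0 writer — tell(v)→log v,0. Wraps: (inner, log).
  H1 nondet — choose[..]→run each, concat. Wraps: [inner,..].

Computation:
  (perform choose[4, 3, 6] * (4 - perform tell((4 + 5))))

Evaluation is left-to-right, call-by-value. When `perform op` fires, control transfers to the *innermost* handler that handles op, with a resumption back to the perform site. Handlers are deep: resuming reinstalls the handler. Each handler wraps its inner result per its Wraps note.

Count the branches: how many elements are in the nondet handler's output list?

Answer: 3

Evaluation trace:
choose[4, 3, 6] @ H1
  branch[0] choose=4:
    tell(9) @ H0 ⇒ log+=9
    H0 returns (16, (9))
    H1 returns [(16, (9))]
  branch[1] choose=3:
    tell(9) @ H0 ⇒ log+=9
    H0 returns (12, (9))
    H1 returns [(12, (9))]
  branch[2] choose=6:
    tell(9) @ H0 ⇒ log+=9
    H0 returns (24, (9))
    H1 returns [(24, (9))]
= [(16, (9)), (12, (9)), (24, (9))]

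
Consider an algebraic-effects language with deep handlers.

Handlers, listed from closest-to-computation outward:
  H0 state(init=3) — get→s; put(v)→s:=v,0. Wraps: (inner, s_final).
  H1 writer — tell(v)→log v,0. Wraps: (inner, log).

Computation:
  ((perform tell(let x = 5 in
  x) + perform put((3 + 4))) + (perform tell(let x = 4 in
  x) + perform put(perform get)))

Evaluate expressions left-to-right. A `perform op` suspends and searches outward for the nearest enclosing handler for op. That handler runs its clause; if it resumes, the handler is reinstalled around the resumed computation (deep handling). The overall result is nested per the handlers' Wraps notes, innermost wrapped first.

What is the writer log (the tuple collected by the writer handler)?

Answer: (5, 4)

Evaluation trace:
tell(5) @ H1 ⇒ log+=5
put(7) @ H0 ⇒ s:=7
tell(4) @ H1 ⇒ log+=4
get @ H0 ⇒ 7
put(7) @ H0 ⇒ s:=7
H0 returns (0, 7)
H1 returns ((0, 7), (5, 4))
= ((0, 7), (5, 4))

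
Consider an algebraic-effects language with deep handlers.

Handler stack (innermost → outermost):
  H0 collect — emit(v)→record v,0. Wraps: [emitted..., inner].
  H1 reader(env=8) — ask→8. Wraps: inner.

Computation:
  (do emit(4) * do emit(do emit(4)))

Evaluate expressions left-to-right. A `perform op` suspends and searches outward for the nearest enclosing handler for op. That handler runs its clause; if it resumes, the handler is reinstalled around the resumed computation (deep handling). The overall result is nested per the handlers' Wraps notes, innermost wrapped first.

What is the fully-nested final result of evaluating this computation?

Working:
emit(4) @ H0 ⇒ out+=4
emit(4) @ H0 ⇒ out+=4
emit(0) @ H0 ⇒ out+=0
H0 returns [4, 4, 0, 0]
H1 returns [4, 4, 0, 0]
= [4, 4, 0, 0]

Answer: [4, 4, 0, 0]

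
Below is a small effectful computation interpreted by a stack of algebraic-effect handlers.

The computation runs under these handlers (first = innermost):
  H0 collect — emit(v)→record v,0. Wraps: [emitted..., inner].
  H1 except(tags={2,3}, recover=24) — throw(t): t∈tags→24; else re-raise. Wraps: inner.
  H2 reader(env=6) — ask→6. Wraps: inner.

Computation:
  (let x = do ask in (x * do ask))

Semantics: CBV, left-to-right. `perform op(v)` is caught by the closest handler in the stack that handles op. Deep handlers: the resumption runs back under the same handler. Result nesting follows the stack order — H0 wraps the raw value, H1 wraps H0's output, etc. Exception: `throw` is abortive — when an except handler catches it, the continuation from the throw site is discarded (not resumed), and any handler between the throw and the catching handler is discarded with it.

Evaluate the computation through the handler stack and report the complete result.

Answer: [36]

Step-by-step:
ask @ H2 ⇒ 6
ask @ H2 ⇒ 6
H0 returns [36]
H1 returns [36]
H2 returns [36]
= [36]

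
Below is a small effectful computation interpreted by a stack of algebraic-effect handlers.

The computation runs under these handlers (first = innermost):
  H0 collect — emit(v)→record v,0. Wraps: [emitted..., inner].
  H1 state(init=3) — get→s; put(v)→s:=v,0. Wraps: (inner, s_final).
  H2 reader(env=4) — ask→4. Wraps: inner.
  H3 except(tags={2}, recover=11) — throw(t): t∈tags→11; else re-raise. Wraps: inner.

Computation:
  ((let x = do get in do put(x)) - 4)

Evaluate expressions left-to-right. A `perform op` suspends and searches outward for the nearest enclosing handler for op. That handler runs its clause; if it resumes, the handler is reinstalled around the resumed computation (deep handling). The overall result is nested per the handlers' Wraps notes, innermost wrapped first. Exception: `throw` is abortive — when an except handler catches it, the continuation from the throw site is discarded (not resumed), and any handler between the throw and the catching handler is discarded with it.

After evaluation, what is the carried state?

Working:
get @ H1 ⇒ 3
put(3) @ H1 ⇒ s:=3
H0 returns [-4]
H1 returns ([-4], 3)
H2 returns ([-4], 3)
H3 returns ([-4], 3)
= ([-4], 3)

Answer: 3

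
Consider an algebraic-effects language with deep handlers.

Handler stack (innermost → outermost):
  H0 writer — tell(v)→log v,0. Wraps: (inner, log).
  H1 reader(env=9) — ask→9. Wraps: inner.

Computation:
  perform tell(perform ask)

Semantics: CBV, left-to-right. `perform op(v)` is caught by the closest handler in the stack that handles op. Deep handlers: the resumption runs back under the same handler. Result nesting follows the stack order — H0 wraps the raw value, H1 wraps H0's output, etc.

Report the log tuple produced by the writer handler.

Working:
ask @ H1 ⇒ 9
tell(9) @ H0 ⇒ log+=9
H0 returns (0, (9))
H1 returns (0, (9))
= (0, (9))

Answer: (9)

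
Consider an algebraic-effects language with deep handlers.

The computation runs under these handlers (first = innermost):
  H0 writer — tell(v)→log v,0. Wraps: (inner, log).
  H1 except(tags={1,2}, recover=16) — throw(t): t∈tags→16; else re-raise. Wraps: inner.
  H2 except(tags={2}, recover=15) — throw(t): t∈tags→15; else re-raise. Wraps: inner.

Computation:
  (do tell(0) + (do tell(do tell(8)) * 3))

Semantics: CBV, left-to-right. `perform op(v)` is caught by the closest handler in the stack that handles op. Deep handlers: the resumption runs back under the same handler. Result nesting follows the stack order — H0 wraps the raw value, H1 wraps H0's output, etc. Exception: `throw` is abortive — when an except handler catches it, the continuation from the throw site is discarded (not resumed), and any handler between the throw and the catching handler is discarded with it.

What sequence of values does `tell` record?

Working:
tell(0) @ H0 ⇒ log+=0
tell(8) @ H0 ⇒ log+=8
tell(0) @ H0 ⇒ log+=0
H0 returns (0, (0, 8, 0))
H1 returns (0, (0, 8, 0))
H2 returns (0, (0, 8, 0))
= (0, (0, 8, 0))

Answer: (0, 8, 0)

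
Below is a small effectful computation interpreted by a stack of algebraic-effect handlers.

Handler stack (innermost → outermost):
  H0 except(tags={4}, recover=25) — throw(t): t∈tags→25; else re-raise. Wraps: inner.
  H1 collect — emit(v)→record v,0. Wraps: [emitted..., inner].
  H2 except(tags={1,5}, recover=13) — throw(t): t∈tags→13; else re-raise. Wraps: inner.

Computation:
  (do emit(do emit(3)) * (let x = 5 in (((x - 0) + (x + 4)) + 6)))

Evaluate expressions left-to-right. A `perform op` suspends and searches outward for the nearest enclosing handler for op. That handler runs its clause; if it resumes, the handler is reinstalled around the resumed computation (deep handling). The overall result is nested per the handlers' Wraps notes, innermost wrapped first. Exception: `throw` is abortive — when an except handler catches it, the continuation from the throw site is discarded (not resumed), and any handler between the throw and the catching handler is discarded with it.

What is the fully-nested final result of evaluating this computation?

Step-by-step:
emit(3) @ H1 ⇒ out+=3
emit(0) @ H1 ⇒ out+=0
H0 returns 0
H1 returns [3, 0, 0]
H2 returns [3, 0, 0]
= [3, 0, 0]

Answer: [3, 0, 0]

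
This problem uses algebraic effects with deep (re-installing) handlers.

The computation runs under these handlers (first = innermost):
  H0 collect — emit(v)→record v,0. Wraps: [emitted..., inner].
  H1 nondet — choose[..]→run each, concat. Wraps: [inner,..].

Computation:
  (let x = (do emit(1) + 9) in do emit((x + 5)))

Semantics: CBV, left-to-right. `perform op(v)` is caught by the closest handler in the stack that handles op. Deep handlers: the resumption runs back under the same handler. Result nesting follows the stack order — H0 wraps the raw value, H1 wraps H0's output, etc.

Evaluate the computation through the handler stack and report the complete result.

Answer: [[1, 14, 0]]

Step-by-step:
emit(1) @ H0 ⇒ out+=1
emit(14) @ H0 ⇒ out+=14
H0 returns [1, 14, 0]
H1 returns [[1, 14, 0]]
= [[1, 14, 0]]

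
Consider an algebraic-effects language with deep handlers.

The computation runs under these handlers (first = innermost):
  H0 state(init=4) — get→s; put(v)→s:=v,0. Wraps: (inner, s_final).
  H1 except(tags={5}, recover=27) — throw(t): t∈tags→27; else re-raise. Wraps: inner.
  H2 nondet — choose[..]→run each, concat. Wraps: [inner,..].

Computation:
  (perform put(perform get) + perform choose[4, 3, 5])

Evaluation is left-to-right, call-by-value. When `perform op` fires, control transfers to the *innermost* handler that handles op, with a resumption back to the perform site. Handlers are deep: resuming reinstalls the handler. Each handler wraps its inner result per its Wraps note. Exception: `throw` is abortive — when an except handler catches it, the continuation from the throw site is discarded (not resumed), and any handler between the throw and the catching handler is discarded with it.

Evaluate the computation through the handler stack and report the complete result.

Answer: [(4, 4), (3, 4), (5, 4)]

Evaluation trace:
get @ H0 ⇒ 4
put(4) @ H0 ⇒ s:=4
choose[4, 3, 5] @ H2
  branch[0] choose=4:
    H0 returns (4, 4)
    H1 returns (4, 4)
    H2 returns [(4, 4)]
  branch[1] choose=3:
    H0 returns (3, 4)
    H1 returns (3, 4)
    H2 returns [(3, 4)]
  branch[2] choose=5:
    H0 returns (5, 4)
    H1 returns (5, 4)
    H2 returns [(5, 4)]
= [(4, 4), (3, 4), (5, 4)]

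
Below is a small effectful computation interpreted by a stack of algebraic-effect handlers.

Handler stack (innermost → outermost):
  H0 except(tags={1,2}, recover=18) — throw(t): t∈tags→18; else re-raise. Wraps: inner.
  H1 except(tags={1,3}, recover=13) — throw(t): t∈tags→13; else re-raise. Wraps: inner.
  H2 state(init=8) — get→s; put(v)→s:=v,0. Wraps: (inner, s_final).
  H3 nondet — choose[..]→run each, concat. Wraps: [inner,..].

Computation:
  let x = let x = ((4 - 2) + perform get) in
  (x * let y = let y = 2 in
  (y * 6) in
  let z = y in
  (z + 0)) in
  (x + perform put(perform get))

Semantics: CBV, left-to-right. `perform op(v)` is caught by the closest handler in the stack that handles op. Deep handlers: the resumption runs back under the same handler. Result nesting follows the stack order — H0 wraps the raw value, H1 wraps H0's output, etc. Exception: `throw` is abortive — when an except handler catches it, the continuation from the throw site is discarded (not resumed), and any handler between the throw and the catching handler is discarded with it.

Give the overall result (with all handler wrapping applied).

Evaluation trace:
get @ H2 ⇒ 8
get @ H2 ⇒ 8
put(8) @ H2 ⇒ s:=8
H0 returns 120
H1 returns 120
H2 returns (120, 8)
H3 returns [(120, 8)]
= [(120, 8)]

Answer: [(120, 8)]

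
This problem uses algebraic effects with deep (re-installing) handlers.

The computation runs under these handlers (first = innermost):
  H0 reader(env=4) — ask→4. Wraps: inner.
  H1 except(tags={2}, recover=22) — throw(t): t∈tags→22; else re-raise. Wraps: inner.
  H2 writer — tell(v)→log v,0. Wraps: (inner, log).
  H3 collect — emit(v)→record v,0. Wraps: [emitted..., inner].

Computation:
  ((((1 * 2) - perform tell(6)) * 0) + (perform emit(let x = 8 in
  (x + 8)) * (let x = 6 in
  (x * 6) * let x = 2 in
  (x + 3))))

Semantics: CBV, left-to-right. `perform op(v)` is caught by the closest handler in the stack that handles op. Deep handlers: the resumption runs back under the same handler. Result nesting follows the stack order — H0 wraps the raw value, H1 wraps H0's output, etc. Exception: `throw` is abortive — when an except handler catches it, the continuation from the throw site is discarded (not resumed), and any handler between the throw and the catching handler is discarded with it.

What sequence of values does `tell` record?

Answer: (6)

Working:
tell(6) @ H2 ⇒ log+=6
emit(16) @ H3 ⇒ out+=16
H0 returns 0
H1 returns 0
H2 returns (0, (6))
H3 returns [16, (0, (6))]
= [16, (0, (6))]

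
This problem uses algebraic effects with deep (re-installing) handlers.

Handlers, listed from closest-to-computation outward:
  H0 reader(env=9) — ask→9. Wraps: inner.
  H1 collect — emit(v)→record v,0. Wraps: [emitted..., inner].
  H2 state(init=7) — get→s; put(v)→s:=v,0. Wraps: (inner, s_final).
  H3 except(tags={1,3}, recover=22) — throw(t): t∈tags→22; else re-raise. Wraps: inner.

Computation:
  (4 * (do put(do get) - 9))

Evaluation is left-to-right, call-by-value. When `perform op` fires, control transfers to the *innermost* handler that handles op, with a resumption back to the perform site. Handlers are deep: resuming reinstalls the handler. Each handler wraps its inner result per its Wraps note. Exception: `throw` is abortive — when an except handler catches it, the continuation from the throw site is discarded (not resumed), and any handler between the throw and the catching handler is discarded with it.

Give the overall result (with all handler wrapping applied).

Working:
get @ H2 ⇒ 7
put(7) @ H2 ⇒ s:=7
H0 returns -36
H1 returns [-36]
H2 returns ([-36], 7)
H3 returns ([-36], 7)
= ([-36], 7)

Answer: ([-36], 7)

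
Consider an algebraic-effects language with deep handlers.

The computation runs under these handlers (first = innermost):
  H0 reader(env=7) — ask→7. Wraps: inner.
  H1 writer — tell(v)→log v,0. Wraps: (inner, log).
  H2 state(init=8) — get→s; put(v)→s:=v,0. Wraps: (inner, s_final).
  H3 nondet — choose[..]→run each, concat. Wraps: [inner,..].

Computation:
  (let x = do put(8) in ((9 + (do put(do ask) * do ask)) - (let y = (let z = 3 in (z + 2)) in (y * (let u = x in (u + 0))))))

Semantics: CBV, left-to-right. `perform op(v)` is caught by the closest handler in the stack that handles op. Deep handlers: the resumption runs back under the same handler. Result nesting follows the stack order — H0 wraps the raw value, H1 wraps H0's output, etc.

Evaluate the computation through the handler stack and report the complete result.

Answer: [((9, ()), 7)]

Working:
put(8) @ H2 ⇒ s:=8
ask @ H0 ⇒ 7
put(7) @ H2 ⇒ s:=7
ask @ H0 ⇒ 7
H0 returns 9
H1 returns (9, ())
H2 returns ((9, ()), 7)
H3 returns [((9, ()), 7)]
= [((9, ()), 7)]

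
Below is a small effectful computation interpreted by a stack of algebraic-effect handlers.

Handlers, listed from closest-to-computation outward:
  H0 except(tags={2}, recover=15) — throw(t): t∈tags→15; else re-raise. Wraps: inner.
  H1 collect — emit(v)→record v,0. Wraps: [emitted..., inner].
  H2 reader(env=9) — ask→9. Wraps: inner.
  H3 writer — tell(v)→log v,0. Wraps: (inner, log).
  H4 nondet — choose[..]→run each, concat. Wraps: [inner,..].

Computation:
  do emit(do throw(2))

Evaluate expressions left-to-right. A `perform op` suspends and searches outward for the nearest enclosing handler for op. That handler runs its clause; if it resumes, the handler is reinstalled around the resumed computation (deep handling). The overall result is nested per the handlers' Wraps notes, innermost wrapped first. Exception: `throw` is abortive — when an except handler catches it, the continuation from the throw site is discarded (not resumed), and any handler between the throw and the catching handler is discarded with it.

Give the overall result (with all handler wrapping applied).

Answer: [([15], ())]

Evaluation trace:
throw(2) @ H0 caught ⇒ 15
H1 returns [15]
H2 returns [15]
H3 returns ([15], ())
H4 returns [([15], ())]
= [([15], ())]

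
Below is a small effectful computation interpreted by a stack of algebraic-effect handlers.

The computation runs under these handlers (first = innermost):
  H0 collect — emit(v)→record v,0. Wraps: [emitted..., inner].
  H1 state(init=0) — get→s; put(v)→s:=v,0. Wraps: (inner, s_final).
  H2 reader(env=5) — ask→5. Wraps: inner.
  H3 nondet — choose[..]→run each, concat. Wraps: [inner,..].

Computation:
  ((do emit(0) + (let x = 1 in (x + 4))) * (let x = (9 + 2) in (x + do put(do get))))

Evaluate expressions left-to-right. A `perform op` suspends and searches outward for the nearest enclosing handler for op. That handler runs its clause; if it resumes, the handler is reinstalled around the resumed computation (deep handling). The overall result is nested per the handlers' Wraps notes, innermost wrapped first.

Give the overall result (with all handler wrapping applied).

Evaluation trace:
emit(0) @ H0 ⇒ out+=0
get @ H1 ⇒ 0
put(0) @ H1 ⇒ s:=0
H0 returns [0, 55]
H1 returns ([0, 55], 0)
H2 returns ([0, 55], 0)
H3 returns [([0, 55], 0)]
= [([0, 55], 0)]

Answer: [([0, 55], 0)]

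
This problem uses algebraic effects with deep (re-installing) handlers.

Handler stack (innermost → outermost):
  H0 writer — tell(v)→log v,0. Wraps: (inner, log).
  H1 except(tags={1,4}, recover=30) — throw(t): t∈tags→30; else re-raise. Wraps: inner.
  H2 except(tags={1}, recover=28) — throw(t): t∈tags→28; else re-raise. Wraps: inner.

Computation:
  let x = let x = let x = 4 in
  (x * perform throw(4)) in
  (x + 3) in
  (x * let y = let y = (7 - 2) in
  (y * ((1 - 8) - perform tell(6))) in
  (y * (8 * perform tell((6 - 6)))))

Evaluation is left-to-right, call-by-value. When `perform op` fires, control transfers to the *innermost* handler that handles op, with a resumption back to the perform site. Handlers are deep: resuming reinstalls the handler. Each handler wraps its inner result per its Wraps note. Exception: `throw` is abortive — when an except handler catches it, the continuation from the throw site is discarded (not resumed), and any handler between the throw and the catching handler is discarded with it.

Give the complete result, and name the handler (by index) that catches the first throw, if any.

Step-by-step:
throw(4) @ H1 caught ⇒ 30
H2 returns 30
= 30

Answer: 30 ; first throw caught by: H1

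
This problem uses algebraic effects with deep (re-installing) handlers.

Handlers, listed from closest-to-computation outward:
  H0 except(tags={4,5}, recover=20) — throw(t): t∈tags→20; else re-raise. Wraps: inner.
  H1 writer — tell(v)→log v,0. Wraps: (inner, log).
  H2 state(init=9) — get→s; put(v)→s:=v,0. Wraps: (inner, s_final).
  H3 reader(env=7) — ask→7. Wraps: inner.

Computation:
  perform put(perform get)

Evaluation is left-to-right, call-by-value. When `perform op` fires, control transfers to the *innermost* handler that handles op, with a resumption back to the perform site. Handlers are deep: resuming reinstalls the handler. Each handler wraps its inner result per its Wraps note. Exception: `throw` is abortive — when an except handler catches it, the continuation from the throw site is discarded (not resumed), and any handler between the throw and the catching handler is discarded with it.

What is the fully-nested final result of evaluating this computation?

Working:
get @ H2 ⇒ 9
put(9) @ H2 ⇒ s:=9
H0 returns 0
H1 returns (0, ())
H2 returns ((0, ()), 9)
H3 returns ((0, ()), 9)
= ((0, ()), 9)

Answer: ((0, ()), 9)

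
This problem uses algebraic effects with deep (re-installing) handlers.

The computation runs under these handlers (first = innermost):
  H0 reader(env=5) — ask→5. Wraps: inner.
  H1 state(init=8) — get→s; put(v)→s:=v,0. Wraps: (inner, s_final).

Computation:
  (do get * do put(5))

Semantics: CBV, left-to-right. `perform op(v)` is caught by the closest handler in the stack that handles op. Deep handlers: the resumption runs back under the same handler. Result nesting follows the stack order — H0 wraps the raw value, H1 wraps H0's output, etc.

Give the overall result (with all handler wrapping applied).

Evaluation trace:
get @ H1 ⇒ 8
put(5) @ H1 ⇒ s:=5
H0 returns 0
H1 returns (0, 5)
= (0, 5)

Answer: (0, 5)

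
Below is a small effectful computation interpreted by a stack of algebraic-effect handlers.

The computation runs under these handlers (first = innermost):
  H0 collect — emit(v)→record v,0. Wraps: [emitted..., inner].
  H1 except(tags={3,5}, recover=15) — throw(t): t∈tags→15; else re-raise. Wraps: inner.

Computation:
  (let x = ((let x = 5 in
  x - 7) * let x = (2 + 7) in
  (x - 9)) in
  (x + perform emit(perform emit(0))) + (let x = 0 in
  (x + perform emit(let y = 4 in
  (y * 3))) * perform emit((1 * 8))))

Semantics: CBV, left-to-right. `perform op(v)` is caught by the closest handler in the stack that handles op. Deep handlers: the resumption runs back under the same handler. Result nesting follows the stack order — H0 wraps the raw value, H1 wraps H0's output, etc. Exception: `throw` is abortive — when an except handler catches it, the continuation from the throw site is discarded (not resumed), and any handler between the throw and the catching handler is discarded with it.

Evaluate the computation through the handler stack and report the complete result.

Answer: [0, 0, 12, 8, 0]

Working:
emit(0) @ H0 ⇒ out+=0
emit(0) @ H0 ⇒ out+=0
emit(12) @ H0 ⇒ out+=12
emit(8) @ H0 ⇒ out+=8
H0 returns [0, 0, 12, 8, 0]
H1 returns [0, 0, 12, 8, 0]
= [0, 0, 12, 8, 0]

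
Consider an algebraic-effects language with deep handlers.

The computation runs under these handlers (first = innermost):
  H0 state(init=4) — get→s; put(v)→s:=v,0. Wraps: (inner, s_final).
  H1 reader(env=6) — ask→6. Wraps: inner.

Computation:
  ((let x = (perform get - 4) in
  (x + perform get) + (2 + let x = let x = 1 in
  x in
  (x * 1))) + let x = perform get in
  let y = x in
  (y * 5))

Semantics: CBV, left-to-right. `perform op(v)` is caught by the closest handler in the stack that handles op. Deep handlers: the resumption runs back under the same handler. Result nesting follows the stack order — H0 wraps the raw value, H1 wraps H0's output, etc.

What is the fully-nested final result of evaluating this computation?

Step-by-step:
get @ H0 ⇒ 4
get @ H0 ⇒ 4
get @ H0 ⇒ 4
H0 returns (27, 4)
H1 returns (27, 4)
= (27, 4)

Answer: (27, 4)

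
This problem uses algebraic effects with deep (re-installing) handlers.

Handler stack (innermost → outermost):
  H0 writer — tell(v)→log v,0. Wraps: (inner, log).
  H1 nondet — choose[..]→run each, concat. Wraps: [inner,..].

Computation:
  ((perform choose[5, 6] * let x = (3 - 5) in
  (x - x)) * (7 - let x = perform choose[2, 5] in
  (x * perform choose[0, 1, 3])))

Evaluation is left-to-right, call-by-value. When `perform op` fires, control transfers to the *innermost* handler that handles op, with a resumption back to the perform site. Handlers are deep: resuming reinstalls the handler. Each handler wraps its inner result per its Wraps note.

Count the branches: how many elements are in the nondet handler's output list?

Step-by-step:
choose[5, 6] @ H1
  branch[0] choose=5:
    choose[2, 5] @ H1
      branch[0] choose=2:
        choose[0, 1, 3] @ H1
          branch[0] choose=0:
            H0 returns (0, ())
            H1 returns [(0, ())]
          branch[1] choose=1:
            H0 returns (0, ())
            H1 returns [(0, ())]
          branch[2] choose=3:
            H0 returns (0, ())
            H1 returns [(0, ())]
      branch[1] choose=5:
        choose[0, 1, 3] @ H1
          branch[0] choose=0:
            H0 returns (0, ())
            H1 returns [(0, ())]
          branch[1] choose=1:
            H0 returns (0, ())
            H1 returns [(0, ())]
          branch[2] choose=3:
            H0 returns (0, ())
            H1 returns [(0, ())]
  branch[1] choose=6:
    choose[2, 5] @ H1
      branch[0] choose=2:
        choose[0, 1, 3] @ H1
          branch[0] choose=0:
            H0 returns (0, ())
            H1 returns [(0, ())]
          branch[1] choose=1:
            H0 returns (0, ())
            H1 returns [(0, ())]
          branch[2] choose=3:
            H0 returns (0, ())
            H1 returns [(0, ())]
      branch[1] choose=5:
        choose[0, 1, 3] @ H1
          branch[0] choose=0:
            H0 returns (0, ())
            H1 returns [(0, ())]
          branch[1] choose=1:
            H0 returns (0, ())
            H1 returns [(0, ())]
          branch[2] choose=3:
            H0 returns (0, ())
            H1 returns [(0, ())]
= [(0, ()), (0, ()), (0, ()), (0, ()), (0, ()), (0, ()), (0, ()), (0, ()), (0, ()), (0, ()), (0, ()), (0, ())]

Answer: 12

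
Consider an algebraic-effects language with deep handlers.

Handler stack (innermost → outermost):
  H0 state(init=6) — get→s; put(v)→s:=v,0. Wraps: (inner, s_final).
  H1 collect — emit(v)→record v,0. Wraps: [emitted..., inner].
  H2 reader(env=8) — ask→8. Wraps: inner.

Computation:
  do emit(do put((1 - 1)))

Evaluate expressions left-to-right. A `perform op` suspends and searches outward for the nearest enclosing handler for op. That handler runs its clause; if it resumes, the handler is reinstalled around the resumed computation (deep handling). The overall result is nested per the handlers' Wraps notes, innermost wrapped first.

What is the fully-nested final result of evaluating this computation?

Step-by-step:
put(0) @ H0 ⇒ s:=0
emit(0) @ H1 ⇒ out+=0
H0 returns (0, 0)
H1 returns [0, (0, 0)]
H2 returns [0, (0, 0)]
= [0, (0, 0)]

Answer: [0, (0, 0)]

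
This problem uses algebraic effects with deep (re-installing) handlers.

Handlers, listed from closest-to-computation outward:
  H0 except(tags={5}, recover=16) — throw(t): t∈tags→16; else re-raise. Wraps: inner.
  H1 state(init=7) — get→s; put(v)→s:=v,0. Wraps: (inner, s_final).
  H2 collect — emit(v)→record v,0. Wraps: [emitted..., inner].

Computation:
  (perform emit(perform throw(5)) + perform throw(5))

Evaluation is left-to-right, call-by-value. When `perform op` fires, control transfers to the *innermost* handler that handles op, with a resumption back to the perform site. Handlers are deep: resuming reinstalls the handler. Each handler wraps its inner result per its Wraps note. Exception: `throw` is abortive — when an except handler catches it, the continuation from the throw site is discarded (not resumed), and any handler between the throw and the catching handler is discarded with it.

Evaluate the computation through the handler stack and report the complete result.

Step-by-step:
throw(5) @ H0 caught ⇒ 16
H1 returns (16, 7)
H2 returns [(16, 7)]
= [(16, 7)]

Answer: [(16, 7)]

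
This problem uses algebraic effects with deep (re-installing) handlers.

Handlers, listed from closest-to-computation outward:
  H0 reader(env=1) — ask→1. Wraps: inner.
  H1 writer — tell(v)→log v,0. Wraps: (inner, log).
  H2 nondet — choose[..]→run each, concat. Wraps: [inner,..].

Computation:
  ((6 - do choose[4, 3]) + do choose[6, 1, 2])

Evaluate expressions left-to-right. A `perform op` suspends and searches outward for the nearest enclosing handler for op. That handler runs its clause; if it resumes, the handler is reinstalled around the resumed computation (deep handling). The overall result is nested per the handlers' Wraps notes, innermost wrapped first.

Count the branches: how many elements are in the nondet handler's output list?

Answer: 6

Step-by-step:
choose[4, 3] @ H2
  branch[0] choose=4:
    choose[6, 1, 2] @ H2
      branch[0] choose=6:
        H0 returns 8
        H1 returns (8, ())
        H2 returns [(8, ())]
      branch[1] choose=1:
        H0 returns 3
        H1 returns (3, ())
        H2 returns [(3, ())]
      branch[2] choose=2:
        H0 returns 4
        H1 returns (4, ())
        H2 returns [(4, ())]
  branch[1] choose=3:
    choose[6, 1, 2] @ H2
      branch[0] choose=6:
        H0 returns 9
        H1 returns (9, ())
        H2 returns [(9, ())]
      branch[1] choose=1:
        H0 returns 4
        H1 returns (4, ())
        H2 returns [(4, ())]
      branch[2] choose=2:
        H0 returns 5
        H1 returns (5, ())
        H2 returns [(5, ())]
= [(8, ()), (3, ()), (4, ()), (9, ()), (4, ()), (5, ())]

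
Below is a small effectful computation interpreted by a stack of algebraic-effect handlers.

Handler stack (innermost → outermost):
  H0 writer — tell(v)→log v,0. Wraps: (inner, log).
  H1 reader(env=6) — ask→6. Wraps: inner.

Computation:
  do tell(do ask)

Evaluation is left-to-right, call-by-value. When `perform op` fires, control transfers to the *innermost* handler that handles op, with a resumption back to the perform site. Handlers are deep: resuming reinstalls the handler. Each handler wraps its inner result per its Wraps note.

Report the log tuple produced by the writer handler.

Answer: (6)

Evaluation trace:
ask @ H1 ⇒ 6
tell(6) @ H0 ⇒ log+=6
H0 returns (0, (6))
H1 returns (0, (6))
= (0, (6))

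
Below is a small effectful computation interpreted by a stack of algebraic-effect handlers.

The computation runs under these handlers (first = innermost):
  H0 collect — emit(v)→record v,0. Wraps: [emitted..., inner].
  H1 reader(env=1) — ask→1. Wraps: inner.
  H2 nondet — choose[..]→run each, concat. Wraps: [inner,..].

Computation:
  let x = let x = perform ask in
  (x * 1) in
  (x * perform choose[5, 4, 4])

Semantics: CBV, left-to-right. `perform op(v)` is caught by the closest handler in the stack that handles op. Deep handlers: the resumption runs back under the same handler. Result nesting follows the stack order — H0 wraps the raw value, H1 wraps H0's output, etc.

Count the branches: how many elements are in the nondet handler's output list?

Evaluation trace:
ask @ H1 ⇒ 1
choose[5, 4, 4] @ H2
  branch[0] choose=5:
    H0 returns [5]
    H1 returns [5]
    H2 returns [[5]]
  branch[1] choose=4:
    H0 returns [4]
    H1 returns [4]
    H2 returns [[4]]
  branch[2] choose=4:
    H0 returns [4]
    H1 returns [4]
    H2 returns [[4]]
= [[5], [4], [4]]

Answer: 3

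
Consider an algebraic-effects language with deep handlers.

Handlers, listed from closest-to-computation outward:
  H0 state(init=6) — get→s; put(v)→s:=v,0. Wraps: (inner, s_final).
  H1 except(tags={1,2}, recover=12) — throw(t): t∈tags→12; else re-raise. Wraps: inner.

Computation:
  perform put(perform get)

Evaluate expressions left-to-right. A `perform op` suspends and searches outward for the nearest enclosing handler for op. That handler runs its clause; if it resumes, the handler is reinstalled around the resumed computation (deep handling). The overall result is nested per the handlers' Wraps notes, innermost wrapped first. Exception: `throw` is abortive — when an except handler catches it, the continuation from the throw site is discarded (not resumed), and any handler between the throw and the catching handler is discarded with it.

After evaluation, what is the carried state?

Working:
get @ H0 ⇒ 6
put(6) @ H0 ⇒ s:=6
H0 returns (0, 6)
H1 returns (0, 6)
= (0, 6)

Answer: 6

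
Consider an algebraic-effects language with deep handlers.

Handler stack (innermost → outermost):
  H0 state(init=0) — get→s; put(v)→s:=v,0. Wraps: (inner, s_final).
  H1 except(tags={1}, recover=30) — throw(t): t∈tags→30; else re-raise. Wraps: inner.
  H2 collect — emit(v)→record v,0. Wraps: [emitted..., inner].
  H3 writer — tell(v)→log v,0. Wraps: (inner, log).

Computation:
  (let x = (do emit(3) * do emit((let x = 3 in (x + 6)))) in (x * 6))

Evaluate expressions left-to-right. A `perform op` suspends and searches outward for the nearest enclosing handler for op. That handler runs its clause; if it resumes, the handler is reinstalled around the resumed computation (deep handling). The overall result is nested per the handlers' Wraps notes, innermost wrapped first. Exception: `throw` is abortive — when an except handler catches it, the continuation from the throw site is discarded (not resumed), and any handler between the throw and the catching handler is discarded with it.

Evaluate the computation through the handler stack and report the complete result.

Working:
emit(3) @ H2 ⇒ out+=3
emit(9) @ H2 ⇒ out+=9
H0 returns (0, 0)
H1 returns (0, 0)
H2 returns [3, 9, (0, 0)]
H3 returns ([3, 9, (0, 0)], ())
= ([3, 9, (0, 0)], ())

Answer: ([3, 9, (0, 0)], ())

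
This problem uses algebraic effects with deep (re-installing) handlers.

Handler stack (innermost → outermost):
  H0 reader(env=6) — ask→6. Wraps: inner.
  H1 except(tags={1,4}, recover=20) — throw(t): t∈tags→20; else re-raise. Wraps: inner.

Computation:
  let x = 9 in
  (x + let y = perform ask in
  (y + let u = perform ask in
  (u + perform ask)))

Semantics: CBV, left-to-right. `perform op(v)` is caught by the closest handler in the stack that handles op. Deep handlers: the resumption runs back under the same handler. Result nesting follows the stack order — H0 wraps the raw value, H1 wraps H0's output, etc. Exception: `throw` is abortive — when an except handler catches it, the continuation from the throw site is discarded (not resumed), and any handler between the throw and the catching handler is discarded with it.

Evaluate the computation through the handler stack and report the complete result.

Answer: 27

Evaluation trace:
ask @ H0 ⇒ 6
ask @ H0 ⇒ 6
ask @ H0 ⇒ 6
H0 returns 27
H1 returns 27
= 27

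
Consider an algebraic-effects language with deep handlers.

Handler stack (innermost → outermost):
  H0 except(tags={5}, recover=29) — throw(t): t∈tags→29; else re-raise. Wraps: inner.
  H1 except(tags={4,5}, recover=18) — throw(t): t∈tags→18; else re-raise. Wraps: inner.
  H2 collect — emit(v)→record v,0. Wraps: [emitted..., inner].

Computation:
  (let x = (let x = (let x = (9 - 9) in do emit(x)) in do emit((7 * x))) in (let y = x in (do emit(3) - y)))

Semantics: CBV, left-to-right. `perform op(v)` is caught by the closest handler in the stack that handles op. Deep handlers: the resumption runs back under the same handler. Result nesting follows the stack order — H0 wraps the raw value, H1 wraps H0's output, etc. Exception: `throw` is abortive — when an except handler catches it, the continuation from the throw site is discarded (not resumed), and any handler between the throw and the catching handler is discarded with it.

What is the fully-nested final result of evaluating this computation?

Evaluation trace:
emit(0) @ H2 ⇒ out+=0
emit(0) @ H2 ⇒ out+=0
emit(3) @ H2 ⇒ out+=3
H0 returns 0
H1 returns 0
H2 returns [0, 0, 3, 0]
= [0, 0, 3, 0]

Answer: [0, 0, 3, 0]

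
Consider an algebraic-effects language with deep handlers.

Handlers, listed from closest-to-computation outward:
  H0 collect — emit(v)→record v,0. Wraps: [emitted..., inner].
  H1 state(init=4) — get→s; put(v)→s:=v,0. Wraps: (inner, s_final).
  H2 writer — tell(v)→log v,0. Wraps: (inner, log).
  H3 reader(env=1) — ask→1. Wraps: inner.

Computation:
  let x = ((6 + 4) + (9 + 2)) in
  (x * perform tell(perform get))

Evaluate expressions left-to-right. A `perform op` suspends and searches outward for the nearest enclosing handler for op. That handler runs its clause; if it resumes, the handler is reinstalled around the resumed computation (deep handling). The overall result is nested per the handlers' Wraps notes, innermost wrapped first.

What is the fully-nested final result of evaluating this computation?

Answer: (([0], 4), (4))

Step-by-step:
get @ H1 ⇒ 4
tell(4) @ H2 ⇒ log+=4
H0 returns [0]
H1 returns ([0], 4)
H2 returns (([0], 4), (4))
H3 returns (([0], 4), (4))
= (([0], 4), (4))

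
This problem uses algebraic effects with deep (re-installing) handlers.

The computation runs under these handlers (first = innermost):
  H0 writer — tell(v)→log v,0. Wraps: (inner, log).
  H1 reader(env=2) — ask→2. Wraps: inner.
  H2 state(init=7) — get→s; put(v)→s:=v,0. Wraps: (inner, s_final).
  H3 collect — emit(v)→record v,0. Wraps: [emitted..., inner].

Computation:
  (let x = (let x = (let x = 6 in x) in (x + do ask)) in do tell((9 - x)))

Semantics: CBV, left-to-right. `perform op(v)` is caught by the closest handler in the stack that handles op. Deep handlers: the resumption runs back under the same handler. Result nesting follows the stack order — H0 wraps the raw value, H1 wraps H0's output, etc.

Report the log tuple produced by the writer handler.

Working:
ask @ H1 ⇒ 2
tell(1) @ H0 ⇒ log+=1
H0 returns (0, (1))
H1 returns (0, (1))
H2 returns ((0, (1)), 7)
H3 returns [((0, (1)), 7)]
= [((0, (1)), 7)]

Answer: (1)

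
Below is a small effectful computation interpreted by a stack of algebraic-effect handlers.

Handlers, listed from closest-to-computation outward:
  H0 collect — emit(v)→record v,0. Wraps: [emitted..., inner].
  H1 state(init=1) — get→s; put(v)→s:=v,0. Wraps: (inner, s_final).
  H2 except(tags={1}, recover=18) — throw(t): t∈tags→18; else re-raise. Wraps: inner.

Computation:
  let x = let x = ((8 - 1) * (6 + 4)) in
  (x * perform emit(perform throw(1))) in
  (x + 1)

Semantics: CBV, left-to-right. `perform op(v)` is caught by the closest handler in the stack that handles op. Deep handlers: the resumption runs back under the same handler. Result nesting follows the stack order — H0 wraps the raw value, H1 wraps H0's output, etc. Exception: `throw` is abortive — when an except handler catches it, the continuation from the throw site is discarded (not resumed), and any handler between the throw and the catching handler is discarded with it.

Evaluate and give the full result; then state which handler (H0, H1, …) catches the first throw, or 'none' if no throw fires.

Answer: 18 ; first throw caught by: H2

Evaluation trace:
throw(1) @ H2 caught ⇒ 18
= 18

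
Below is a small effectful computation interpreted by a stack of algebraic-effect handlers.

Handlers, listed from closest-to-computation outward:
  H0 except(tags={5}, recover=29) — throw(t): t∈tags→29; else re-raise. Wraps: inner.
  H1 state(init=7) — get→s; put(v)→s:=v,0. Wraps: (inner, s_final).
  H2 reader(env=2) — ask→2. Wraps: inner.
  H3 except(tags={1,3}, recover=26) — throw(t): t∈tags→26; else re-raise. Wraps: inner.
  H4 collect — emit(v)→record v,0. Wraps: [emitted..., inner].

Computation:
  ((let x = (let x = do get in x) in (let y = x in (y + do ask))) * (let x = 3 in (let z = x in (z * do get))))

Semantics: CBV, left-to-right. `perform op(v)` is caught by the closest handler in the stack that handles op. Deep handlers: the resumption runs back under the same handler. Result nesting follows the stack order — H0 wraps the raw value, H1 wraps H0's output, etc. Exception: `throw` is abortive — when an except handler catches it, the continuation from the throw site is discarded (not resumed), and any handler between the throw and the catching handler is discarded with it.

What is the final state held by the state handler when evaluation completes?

Step-by-step:
get @ H1 ⇒ 7
ask @ H2 ⇒ 2
get @ H1 ⇒ 7
H0 returns 189
H1 returns (189, 7)
H2 returns (189, 7)
H3 returns (189, 7)
H4 returns [(189, 7)]
= [(189, 7)]

Answer: 7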